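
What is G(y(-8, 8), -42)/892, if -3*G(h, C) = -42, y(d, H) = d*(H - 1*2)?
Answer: 7/446 ≈ 0.015695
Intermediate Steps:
y(d, H) = d*(-2 + H) (y(d, H) = d*(H - 2) = d*(-2 + H))
G(h, C) = 14 (G(h, C) = -1/3*(-42) = 14)
G(y(-8, 8), -42)/892 = 14/892 = 14*(1/892) = 7/446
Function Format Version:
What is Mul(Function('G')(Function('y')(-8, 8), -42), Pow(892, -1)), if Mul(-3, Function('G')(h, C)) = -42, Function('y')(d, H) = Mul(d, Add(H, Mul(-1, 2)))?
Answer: Rational(7, 446) ≈ 0.015695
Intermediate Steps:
Function('y')(d, H) = Mul(d, Add(-2, H)) (Function('y')(d, H) = Mul(d, Add(H, -2)) = Mul(d, Add(-2, H)))
Function('G')(h, C) = 14 (Function('G')(h, C) = Mul(Rational(-1, 3), -42) = 14)
Mul(Function('G')(Function('y')(-8, 8), -42), Pow(892, -1)) = Mul(14, Pow(892, -1)) = Mul(14, Rational(1, 892)) = Rational(7, 446)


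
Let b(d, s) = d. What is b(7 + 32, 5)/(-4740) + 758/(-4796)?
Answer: -314997/1894420 ≈ -0.16628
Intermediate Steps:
b(7 + 32, 5)/(-4740) + 758/(-4796) = (7 + 32)/(-4740) + 758/(-4796) = 39*(-1/4740) + 758*(-1/4796) = -13/1580 - 379/2398 = -314997/1894420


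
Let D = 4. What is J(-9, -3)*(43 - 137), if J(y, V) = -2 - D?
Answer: 564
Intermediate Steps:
J(y, V) = -6 (J(y, V) = -2 - 1*4 = -2 - 4 = -6)
J(-9, -3)*(43 - 137) = -6*(43 - 137) = -6*(-94) = 564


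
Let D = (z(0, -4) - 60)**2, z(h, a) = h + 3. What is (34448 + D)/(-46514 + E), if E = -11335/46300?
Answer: -31734020/39156537 ≈ -0.81044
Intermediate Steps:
z(h, a) = 3 + h
E = -2267/9260 (E = -11335*1/46300 = -2267/9260 ≈ -0.24482)
D = 3249 (D = ((3 + 0) - 60)**2 = (3 - 60)**2 = (-57)**2 = 3249)
(34448 + D)/(-46514 + E) = (34448 + 3249)/(-46514 - 2267/9260) = 37697/(-430721907/9260) = 37697*(-9260/430721907) = -31734020/39156537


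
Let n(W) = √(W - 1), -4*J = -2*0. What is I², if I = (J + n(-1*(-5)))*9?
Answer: 324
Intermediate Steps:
J = 0 (J = -(-1)*0/2 = -¼*0 = 0)
n(W) = √(-1 + W)
I = 18 (I = (0 + √(-1 - 1*(-5)))*9 = (0 + √(-1 + 5))*9 = (0 + √4)*9 = (0 + 2)*9 = 2*9 = 18)
I² = 18² = 324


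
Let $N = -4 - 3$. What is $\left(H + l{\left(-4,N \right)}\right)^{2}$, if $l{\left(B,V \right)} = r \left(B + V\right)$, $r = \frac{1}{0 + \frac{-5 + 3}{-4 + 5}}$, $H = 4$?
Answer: $\frac{361}{4} \approx 90.25$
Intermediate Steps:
$r = - \frac{1}{2}$ ($r = \frac{1}{0 - \frac{2}{1}} = \frac{1}{0 - 2} = \frac{1}{-2} = - \frac{1}{2} \approx -0.5$)
$N = -7$ ($N = -4 - 3 = -7$)
$l{\left(B,V \right)} = - \frac{B}{2} - \frac{V}{2}$ ($l{\left(B,V \right)} = - \frac{B + V}{2} = - \frac{B}{2} - \frac{V}{2}$)
$\left(H + l{\left(-4,N \right)}\right)^{2} = \left(4 - - \frac{11}{2}\right)^{2} = \left(4 + \left(2 + \frac{7}{2}\right)\right)^{2} = \left(4 + \frac{11}{2}\right)^{2} = \left(\frac{19}{2}\right)^{2} = \frac{361}{4}$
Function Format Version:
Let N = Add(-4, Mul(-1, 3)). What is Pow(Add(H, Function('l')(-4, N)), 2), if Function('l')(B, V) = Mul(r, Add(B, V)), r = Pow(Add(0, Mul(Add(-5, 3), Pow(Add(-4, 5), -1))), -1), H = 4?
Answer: Rational(361, 4) ≈ 90.250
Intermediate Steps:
r = Rational(-1, 2) (r = Pow(Add(0, Mul(-2, Pow(1, -1))), -1) = Pow(Add(0, Mul(-2, 1)), -1) = Pow(Add(0, -2), -1) = Pow(-2, -1) = Rational(-1, 2) ≈ -0.50000)
N = -7 (N = Add(-4, -3) = -7)
Function('l')(B, V) = Add(Mul(Rational(-1, 2), B), Mul(Rational(-1, 2), V)) (Function('l')(B, V) = Mul(Rational(-1, 2), Add(B, V)) = Add(Mul(Rational(-1, 2), B), Mul(Rational(-1, 2), V)))
Pow(Add(H, Function('l')(-4, N)), 2) = Pow(Add(4, Add(Mul(Rational(-1, 2), -4), Mul(Rational(-1, 2), -7))), 2) = Pow(Add(4, Add(2, Rational(7, 2))), 2) = Pow(Add(4, Rational(11, 2)), 2) = Pow(Rational(19, 2), 2) = Rational(361, 4)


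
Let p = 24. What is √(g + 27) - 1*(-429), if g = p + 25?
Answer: 429 + 2*√19 ≈ 437.72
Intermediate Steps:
g = 49 (g = 24 + 25 = 49)
√(g + 27) - 1*(-429) = √(49 + 27) - 1*(-429) = √76 + 429 = 2*√19 + 429 = 429 + 2*√19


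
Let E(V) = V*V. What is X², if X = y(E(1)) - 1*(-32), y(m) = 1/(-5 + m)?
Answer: 16129/16 ≈ 1008.1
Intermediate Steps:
E(V) = V²
X = 127/4 (X = 1/(-5 + 1²) - 1*(-32) = 1/(-5 + 1) + 32 = 1/(-4) + 32 = -¼ + 32 = 127/4 ≈ 31.750)
X² = (127/4)² = 16129/16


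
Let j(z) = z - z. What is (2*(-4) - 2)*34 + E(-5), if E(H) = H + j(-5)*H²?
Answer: -345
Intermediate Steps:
j(z) = 0
E(H) = H (E(H) = H + 0*H² = H + 0 = H)
(2*(-4) - 2)*34 + E(-5) = (2*(-4) - 2)*34 - 5 = (-8 - 2)*34 - 5 = -10*34 - 5 = -340 - 5 = -345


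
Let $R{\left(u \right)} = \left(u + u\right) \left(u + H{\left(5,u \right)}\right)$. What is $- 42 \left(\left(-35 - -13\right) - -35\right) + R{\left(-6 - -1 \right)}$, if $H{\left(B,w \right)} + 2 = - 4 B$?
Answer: $-276$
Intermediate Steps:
$H{\left(B,w \right)} = -2 - 4 B$
$R{\left(u \right)} = 2 u \left(-22 + u\right)$ ($R{\left(u \right)} = \left(u + u\right) \left(u - 22\right) = 2 u \left(u - 22\right) = 2 u \left(-22 + u\right)$)
$- 42 \left(\left(-35 - -13\right) - -35\right) + R{\left(-6 - -1 \right)} = - 42 \left(\left(-35 - -13\right) - -35\right) + 2 \left(-6 - -1\right) \left(-22 - 5\right) = - 42 \left(\left(-35 + 13\right) + 35\right) + 2 \left(-6 + 1\right) \left(-22 + \left(-6 + 1\right)\right) = - 42 \left(-22 + 35\right) + 2 \left(-5\right) \left(-22 - 5\right) = \left(-42\right) 13 + 2 \left(-5\right) \left(-27\right) = -546 + 270 = -276$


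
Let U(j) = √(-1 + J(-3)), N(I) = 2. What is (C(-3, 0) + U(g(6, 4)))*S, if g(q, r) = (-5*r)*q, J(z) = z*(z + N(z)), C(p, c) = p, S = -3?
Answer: 9 - 3*√2 ≈ 4.7574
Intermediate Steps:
J(z) = z*(2 + z) (J(z) = z*(z + 2) = z*(2 + z))
g(q, r) = -5*q*r
U(j) = √2 (U(j) = √(-1 - 3*(2 - 3)) = √(-1 - 3*(-1)) = √(-1 + 3) = √2)
(C(-3, 0) + U(g(6, 4)))*S = (-3 + √2)*(-3) = 9 - 3*√2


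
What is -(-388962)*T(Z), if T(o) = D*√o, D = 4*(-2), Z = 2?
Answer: -3111696*√2 ≈ -4.4006e+6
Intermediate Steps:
D = -8
T(o) = -8*√o
-(-388962)*T(Z) = -(-388962)*(-8*√2) = -3111696*√2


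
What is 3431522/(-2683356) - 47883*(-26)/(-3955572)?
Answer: -117460401803/73709776803 ≈ -1.5936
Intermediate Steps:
3431522/(-2683356) - 47883*(-26)/(-3955572) = 3431522*(-1/2683356) + 1244958*(-1/3955572) = -1715761/1341678 - 207493/659262 = -117460401803/73709776803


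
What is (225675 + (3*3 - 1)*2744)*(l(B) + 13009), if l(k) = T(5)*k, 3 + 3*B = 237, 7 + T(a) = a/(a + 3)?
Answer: 12392988469/4 ≈ 3.0982e+9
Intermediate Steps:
T(a) = -7 + a/(3 + a) (T(a) = -7 + a/(a + 3) = -7 + a/(3 + a))
B = 78 (B = -1 + (⅓)*237 = -1 + 79 = 78)
l(k) = -51*k/8 (l(k) = (3*(-7 - 2*5)/(3 + 5))*k = (3*(-7 - 10)/8)*k = (3*(⅛)*(-17))*k = -51*k/8)
(225675 + (3*3 - 1)*2744)*(l(B) + 13009) = (225675 + (3*3 - 1)*2744)*(-51/8*78 + 13009) = (225675 + (9 - 1)*2744)*(-1989/4 + 13009) = (225675 + 8*2744)*(50047/4) = (225675 + 21952)*(50047/4) = 247627*(50047/4) = 12392988469/4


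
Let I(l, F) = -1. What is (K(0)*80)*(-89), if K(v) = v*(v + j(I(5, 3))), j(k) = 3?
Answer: 0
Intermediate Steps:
K(v) = v*(3 + v) (K(v) = v*(v + 3) = v*(3 + v))
(K(0)*80)*(-89) = ((0*(3 + 0))*80)*(-89) = ((0*3)*80)*(-89) = (0*80)*(-89) = 0*(-89) = 0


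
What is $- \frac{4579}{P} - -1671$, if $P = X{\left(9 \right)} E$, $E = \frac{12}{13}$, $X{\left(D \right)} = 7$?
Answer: $\frac{80837}{84} \approx 962.35$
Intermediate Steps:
$E = \frac{12}{13}$ ($E = 12 \cdot \frac{1}{13} = \frac{12}{13} \approx 0.92308$)
$P = \frac{84}{13}$ ($P = 7 \cdot \frac{12}{13} = \frac{84}{13} \approx 6.4615$)
$- \frac{4579}{P} - -1671 = - \frac{4579}{\frac{84}{13}} - -1671 = \left(-4579\right) \frac{13}{84} + 1671 = - \frac{59527}{84} + 1671 = \frac{80837}{84}$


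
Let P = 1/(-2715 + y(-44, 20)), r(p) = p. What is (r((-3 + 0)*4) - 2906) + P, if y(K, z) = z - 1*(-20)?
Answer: -7805651/2675 ≈ -2918.0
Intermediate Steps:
y(K, z) = 20 + z (y(K, z) = z + 20 = 20 + z)
P = -1/2675 (P = 1/(-2715 + (20 + 20)) = 1/(-2715 + 40) = 1/(-2675) = -1/2675 ≈ -0.00037383)
(r((-3 + 0)*4) - 2906) + P = ((-3 + 0)*4 - 2906) - 1/2675 = (-3*4 - 2906) - 1/2675 = (-12 - 2906) - 1/2675 = -2918 - 1/2675 = -7805651/2675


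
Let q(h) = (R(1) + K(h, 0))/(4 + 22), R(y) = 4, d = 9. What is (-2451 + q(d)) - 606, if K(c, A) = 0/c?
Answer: -39739/13 ≈ -3056.8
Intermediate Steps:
K(c, A) = 0
q(h) = 2/13 (q(h) = (4 + 0)/(4 + 22) = 4/26 = 4*(1/26) = 2/13)
(-2451 + q(d)) - 606 = (-2451 + 2/13) - 606 = -31861/13 - 606 = -39739/13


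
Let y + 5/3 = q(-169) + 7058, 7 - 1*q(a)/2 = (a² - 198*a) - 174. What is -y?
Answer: 349883/3 ≈ 1.1663e+5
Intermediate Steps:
q(a) = 362 - 2*a² + 396*a (q(a) = 14 - 2*((a² - 198*a) - 174) = 14 - 2*(-174 + a² - 198*a) = 14 + (348 - 2*a² + 396*a) = 362 - 2*a² + 396*a)
y = -349883/3 (y = -5/3 + ((362 - 2*(-169)² + 396*(-169)) + 7058) = -5/3 + ((362 - 2*28561 - 66924) + 7058) = -5/3 + ((362 - 57122 - 66924) + 7058) = -5/3 + (-123684 + 7058) = -5/3 - 116626 = -349883/3 ≈ -1.1663e+5)
-y = -1*(-349883/3) = 349883/3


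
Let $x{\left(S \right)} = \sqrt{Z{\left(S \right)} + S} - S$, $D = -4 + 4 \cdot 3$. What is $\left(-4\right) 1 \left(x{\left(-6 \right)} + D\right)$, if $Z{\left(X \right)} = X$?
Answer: $-56 - 8 i \sqrt{3} \approx -56.0 - 13.856 i$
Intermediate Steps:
$D = 8$ ($D = -4 + 12 = 8$)
$x{\left(S \right)} = - S + \sqrt{2} \sqrt{S}$ ($x{\left(S \right)} = \sqrt{S + S} - S = \sqrt{2 S} - S = \sqrt{2} \sqrt{S} - S = - S + \sqrt{2} \sqrt{S}$)
$\left(-4\right) 1 \left(x{\left(-6 \right)} + D\right) = \left(-4\right) 1 \left(\left(\left(-1\right) \left(-6\right) + \sqrt{2} \sqrt{-6}\right) + 8\right) = - 4 \left(\left(6 + \sqrt{2} i \sqrt{6}\right) + 8\right) = - 4 \left(\left(6 + 2 i \sqrt{3}\right) + 8\right) = - 4 \left(14 + 2 i \sqrt{3}\right) = -56 - 8 i \sqrt{3}$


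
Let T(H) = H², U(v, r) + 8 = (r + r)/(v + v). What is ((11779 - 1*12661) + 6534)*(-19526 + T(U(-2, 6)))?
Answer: -109677060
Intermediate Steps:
U(v, r) = -8 + r/v (U(v, r) = -8 + (r + r)/(v + v) = -8 + (2*r)/((2*v)) = -8 + (2*r)*(1/(2*v)) = -8 + r/v)
((11779 - 1*12661) + 6534)*(-19526 + T(U(-2, 6))) = ((11779 - 1*12661) + 6534)*(-19526 + (-8 + 6/(-2))²) = ((11779 - 12661) + 6534)*(-19526 + (-8 + 6*(-½))²) = (-882 + 6534)*(-19526 + (-8 - 3)²) = 5652*(-19526 + (-11)²) = 5652*(-19526 + 121) = 5652*(-19405) = -109677060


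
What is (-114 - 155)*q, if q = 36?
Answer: -9684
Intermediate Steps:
(-114 - 155)*q = (-114 - 155)*36 = -269*36 = -9684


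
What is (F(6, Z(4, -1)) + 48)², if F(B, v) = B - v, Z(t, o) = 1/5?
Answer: 72361/25 ≈ 2894.4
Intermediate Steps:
Z(t, o) = ⅕
(F(6, Z(4, -1)) + 48)² = ((6 - 1*⅕) + 48)² = ((6 - ⅕) + 48)² = (29/5 + 48)² = (269/5)² = 72361/25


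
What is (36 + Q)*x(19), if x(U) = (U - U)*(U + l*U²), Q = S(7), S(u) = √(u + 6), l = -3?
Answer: 0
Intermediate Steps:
S(u) = √(6 + u)
Q = √13 (Q = √(6 + 7) = √13 ≈ 3.6056)
x(U) = 0 (x(U) = (U - U)*(U - 3*U²) = 0*(U - 3*U²) = 0)
(36 + Q)*x(19) = (36 + √13)*0 = 0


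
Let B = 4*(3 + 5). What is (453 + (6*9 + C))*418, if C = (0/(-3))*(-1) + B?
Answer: 225302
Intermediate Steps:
B = 32 (B = 4*8 = 32)
C = 32 (C = (0/(-3))*(-1) + 32 = (0*(-1/3))*(-1) + 32 = 0*(-1) + 32 = 0 + 32 = 32)
(453 + (6*9 + C))*418 = (453 + (6*9 + 32))*418 = (453 + (54 + 32))*418 = (453 + 86)*418 = 539*418 = 225302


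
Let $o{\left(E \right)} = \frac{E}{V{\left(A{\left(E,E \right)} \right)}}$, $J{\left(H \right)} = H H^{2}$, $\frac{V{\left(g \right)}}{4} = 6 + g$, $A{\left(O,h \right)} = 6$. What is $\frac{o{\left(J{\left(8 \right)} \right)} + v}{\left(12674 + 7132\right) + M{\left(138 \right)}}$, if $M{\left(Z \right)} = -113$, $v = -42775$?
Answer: $- \frac{128293}{59079} \approx -2.1716$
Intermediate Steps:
$V{\left(g \right)} = 24 + 4 g$ ($V{\left(g \right)} = 4 \left(6 + g\right) = 24 + 4 g$)
$J{\left(H \right)} = H^{3}$
$o{\left(E \right)} = \frac{E}{48}$ ($o{\left(E \right)} = \frac{E}{24 + 4 \cdot 6} = \frac{E}{24 + 24} = \frac{E}{48}$)
$\frac{o{\left(J{\left(8 \right)} \right)} + v}{\left(12674 + 7132\right) + M{\left(138 \right)}} = \frac{\frac{8^{3}}{48} - 42775}{\left(12674 + 7132\right) - 113} = \frac{\frac{1}{48} \cdot 512 - 42775}{19806 - 113} = \frac{\frac{32}{3} - 42775}{19693} = \left(- \frac{128293}{3}\right) \frac{1}{19693} = - \frac{128293}{59079}$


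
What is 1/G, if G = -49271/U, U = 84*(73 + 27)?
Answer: -8400/49271 ≈ -0.17049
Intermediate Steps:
U = 8400 (U = 84*100 = 8400)
G = -49271/8400 ≈ -5.8656
1/G = 1/(-49271/8400) = -8400/49271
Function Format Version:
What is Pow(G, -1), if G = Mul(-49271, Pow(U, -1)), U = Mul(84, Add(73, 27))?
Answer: Rational(-8400, 49271) ≈ -0.17049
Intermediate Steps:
U = 8400 (U = Mul(84, 100) = 8400)
G = Rational(-49271, 8400) (G = Mul(-49271, Pow(8400, -1)) = Mul(-49271, Rational(1, 8400)) = Rational(-49271, 8400) ≈ -5.8656)
Pow(G, -1) = Pow(Rational(-49271, 8400), -1) = Rational(-8400, 49271)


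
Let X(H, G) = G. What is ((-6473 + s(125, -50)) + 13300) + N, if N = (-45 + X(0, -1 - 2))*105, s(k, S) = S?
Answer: 1737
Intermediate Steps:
N = -5040 (N = (-45 + (-1 - 2))*105 = (-45 - 3)*105 = -48*105 = -5040)
((-6473 + s(125, -50)) + 13300) + N = ((-6473 - 50) + 13300) - 5040 = (-6523 + 13300) - 5040 = 6777 - 5040 = 1737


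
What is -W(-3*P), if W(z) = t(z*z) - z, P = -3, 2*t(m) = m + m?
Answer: -72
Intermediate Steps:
t(m) = m (t(m) = (m + m)/2 = (2*m)/2 = m)
W(z) = z² - z (W(z) = z*z - z = z² - z)
-W(-3*P) = -(-3*(-3))*(-1 - 3*(-3)) = -9*(-1 + 9) = -9*8 = -1*72 = -72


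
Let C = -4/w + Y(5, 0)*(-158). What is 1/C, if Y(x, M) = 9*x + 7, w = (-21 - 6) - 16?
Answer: -43/353284 ≈ -0.00012172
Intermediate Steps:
w = -43 (w = -27 - 16 = -43)
Y(x, M) = 7 + 9*x
C = -353284/43 (C = -4/(-43) + (7 + 9*5)*(-158) = -4*(-1/43) + (7 + 45)*(-158) = 4/43 + 52*(-158) = 4/43 - 8216 = -353284/43 ≈ -8215.9)
1/C = 1/(-353284/43) = -43/353284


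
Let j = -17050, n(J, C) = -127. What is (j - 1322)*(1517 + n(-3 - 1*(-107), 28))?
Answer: -25537080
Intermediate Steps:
(j - 1322)*(1517 + n(-3 - 1*(-107), 28)) = (-17050 - 1322)*(1517 - 127) = -18372*1390 = -25537080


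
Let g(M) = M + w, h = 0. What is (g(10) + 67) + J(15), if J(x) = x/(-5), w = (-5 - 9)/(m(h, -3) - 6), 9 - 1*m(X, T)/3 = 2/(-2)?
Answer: 881/12 ≈ 73.417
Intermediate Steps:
m(X, T) = 30 (m(X, T) = 27 - 6/(-2) = 27 - 6*(-1)/2 = 27 - 3*(-1) = 27 + 3 = 30)
w = -7/12 (w = (-5 - 9)/(30 - 6) = -14/24 = -14*1/24 = -7/12 ≈ -0.58333)
J(x) = -x/5 (J(x) = x*(-⅕) = -x/5)
g(M) = -7/12 + M (g(M) = M - 7/12 = -7/12 + M)
(g(10) + 67) + J(15) = ((-7/12 + 10) + 67) - ⅕*15 = (113/12 + 67) - 3 = 917/12 - 3 = 881/12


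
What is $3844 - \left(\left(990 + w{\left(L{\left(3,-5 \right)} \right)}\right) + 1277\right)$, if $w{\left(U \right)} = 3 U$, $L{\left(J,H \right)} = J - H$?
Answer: $1553$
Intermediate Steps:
$3844 - \left(\left(990 + w{\left(L{\left(3,-5 \right)} \right)}\right) + 1277\right) = 3844 - \left(\left(990 + 3 \left(3 - -5\right)\right) + 1277\right) = 3844 - \left(\left(990 + 3 \left(3 + 5\right)\right) + 1277\right) = 3844 - \left(\left(990 + 3 \cdot 8\right) + 1277\right) = 3844 - \left(\left(990 + 24\right) + 1277\right) = 3844 - \left(1014 + 1277\right) = 3844 - 2291 = 1553$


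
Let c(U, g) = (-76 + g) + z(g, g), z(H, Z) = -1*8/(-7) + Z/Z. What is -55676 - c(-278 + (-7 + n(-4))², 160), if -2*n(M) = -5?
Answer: -390335/7 ≈ -55762.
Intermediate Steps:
n(M) = 5/2 (n(M) = -½*(-5) = 5/2)
z(H, Z) = 15/7 (z(H, Z) = -8*(-⅐) + 1 = 8/7 + 1 = 15/7)
c(U, g) = -517/7 + g (c(U, g) = (-76 + g) + 15/7 = -517/7 + g)
-55676 - c(-278 + (-7 + n(-4))², 160) = -55676 - (-517/7 + 160) = -55676 - 1*603/7 = -55676 - 603/7 = -390335/7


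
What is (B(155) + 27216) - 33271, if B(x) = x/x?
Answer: -6054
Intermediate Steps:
B(x) = 1
(B(155) + 27216) - 33271 = (1 + 27216) - 33271 = 27217 - 33271 = -6054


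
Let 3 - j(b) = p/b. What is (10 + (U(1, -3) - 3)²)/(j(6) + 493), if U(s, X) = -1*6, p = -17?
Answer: 546/2993 ≈ 0.18243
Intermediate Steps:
U(s, X) = -6
j(b) = 3 + 17/b (j(b) = 3 - (-17)/b = 3 + 17/b)
(10 + (U(1, -3) - 3)²)/(j(6) + 493) = (10 + (-6 - 3)²)/((3 + 17/6) + 493) = (10 + (-9)²)/((3 + 17*(⅙)) + 493) = (10 + 81)/((3 + 17/6) + 493) = 91/(35/6 + 493) = 91/(2993/6) = 91*(6/2993) = 546/2993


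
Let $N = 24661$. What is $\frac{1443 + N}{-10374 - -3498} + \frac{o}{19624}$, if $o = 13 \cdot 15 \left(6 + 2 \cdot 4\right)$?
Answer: $- \frac{61686677}{16866828} \approx -3.6573$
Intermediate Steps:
$o = 2730$ ($o = 195 \left(6 + 8\right) = 195 \cdot 14 = 2730$)
$\frac{1443 + N}{-10374 - -3498} + \frac{o}{19624} = \frac{1443 + 24661}{-10374 - -3498} + \frac{2730}{19624} = \frac{26104}{-10374 + 3498} + 2730 \cdot \frac{1}{19624} = \frac{26104}{-6876} + \frac{1365}{9812} = 26104 \left(- \frac{1}{6876}\right) + \frac{1365}{9812} = - \frac{6526}{1719} + \frac{1365}{9812} = - \frac{61686677}{16866828}$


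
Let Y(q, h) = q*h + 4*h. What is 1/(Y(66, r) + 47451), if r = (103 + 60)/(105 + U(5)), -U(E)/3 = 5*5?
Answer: 3/143494 ≈ 2.0907e-5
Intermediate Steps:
U(E) = -75 (U(E) = -15*5 = -3*25 = -75)
r = 163/30 (r = (103 + 60)/(105 - 75) = 163/30 ≈ 5.4333)
Y(q, h) = 4*h + h*q (Y(q, h) = h*q + 4*h = 4*h + h*q)
1/(Y(66, r) + 47451) = 1/(163*(4 + 66)/30 + 47451) = 1/((163/30)*70 + 47451) = 1/(1141/3 + 47451) = 1/(143494/3) = 3/143494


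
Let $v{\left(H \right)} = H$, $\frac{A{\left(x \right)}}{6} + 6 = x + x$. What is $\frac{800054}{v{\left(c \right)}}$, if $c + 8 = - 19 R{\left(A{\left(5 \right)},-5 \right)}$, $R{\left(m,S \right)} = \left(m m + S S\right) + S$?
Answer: $- \frac{400027}{5666} \approx -70.601$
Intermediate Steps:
$A{\left(x \right)} = -36 + 12 x$ ($A{\left(x \right)} = -36 + 6 \left(x + x\right) = -36 + 6 \cdot 2 x = -36 + 12 x$)
$R{\left(m,S \right)} = S + S^{2} + m^{2}$ ($R{\left(m,S \right)} = \left(m^{2} + S^{2}\right) + S = \left(S^{2} + m^{2}\right) + S = S + S^{2} + m^{2}$)
$c = -11332$ ($c = -8 - 19 \left(-5 + \left(-5\right)^{2} + \left(-36 + 12 \cdot 5\right)^{2}\right) = -8 - 19 \left(-5 + 25 + \left(-36 + 60\right)^{2}\right) = -8 - 19 \left(-5 + 25 + 24^{2}\right) = -8 - 19 \left(-5 + 25 + 576\right) = -8 - 11324 = -11332$)
$\frac{800054}{v{\left(c \right)}} = \frac{800054}{-11332} = 800054 \left(- \frac{1}{11332}\right) = - \frac{400027}{5666}$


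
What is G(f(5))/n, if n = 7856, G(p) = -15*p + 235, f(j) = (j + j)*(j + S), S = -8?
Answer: 685/7856 ≈ 0.087194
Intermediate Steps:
f(j) = 2*j*(-8 + j) (f(j) = (j + j)*(j - 8) = (2*j)*(-8 + j) = 2*j*(-8 + j))
G(p) = 235 - 15*p
G(f(5))/n = (235 - 30*5*(-8 + 5))/7856 = (235 - 30*5*(-3))*(1/7856) = (235 - 15*(-30))*(1/7856) = (235 + 450)*(1/7856) = 685*(1/7856) = 685/7856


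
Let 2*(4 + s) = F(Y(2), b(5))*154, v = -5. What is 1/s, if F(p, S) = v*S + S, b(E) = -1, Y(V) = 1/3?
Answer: 1/304 ≈ 0.0032895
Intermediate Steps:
Y(V) = ⅓
F(p, S) = -4*S (F(p, S) = -5*S + S = -4*S)
s = 304 (s = -4 + (-4*(-1)*154)/2 = -4 + (4*154)/2 = -4 + (½)*616 = -4 + 308 = 304)
1/s = 1/304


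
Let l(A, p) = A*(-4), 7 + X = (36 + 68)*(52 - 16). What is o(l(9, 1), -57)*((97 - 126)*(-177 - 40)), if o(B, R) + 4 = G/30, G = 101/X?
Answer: -27934627/1110 ≈ -25166.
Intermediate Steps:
X = 3737 (X = -7 + (36 + 68)*(52 - 16) = -7 + 104*36 = -7 + 3744 = 3737)
l(A, p) = -4*A
G = 1/37 (G = 101/3737 = 101*(1/3737) = 1/37 ≈ 0.027027)
o(B, R) = -4439/1110 (o(B, R) = -4 + (1/37)/30 = -4 + (1/37)*(1/30) = -4 + 1/1110 = -4439/1110)
o(l(9, 1), -57)*((97 - 126)*(-177 - 40)) = -4439*(97 - 126)*(-177 - 40)/1110 = -(-128731)*(-217)/1110 = -4439/1110*6293 = -27934627/1110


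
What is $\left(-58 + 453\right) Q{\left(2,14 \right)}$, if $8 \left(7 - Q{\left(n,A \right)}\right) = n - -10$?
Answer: $\frac{4345}{2} \approx 2172.5$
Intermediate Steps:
$Q{\left(n,A \right)} = \frac{23}{4} - \frac{n}{8}$ ($Q{\left(n,A \right)} = 7 - \frac{n - -10}{8} = 7 - \frac{n + 10}{8} = 7 - \frac{10 + n}{8} = 7 - \left(\frac{5}{4} + \frac{n}{8}\right) = \frac{23}{4} - \frac{n}{8}$)
$\left(-58 + 453\right) Q{\left(2,14 \right)} = \left(-58 + 453\right) \left(\frac{23}{4} - \frac{1}{4}\right) = 395 \left(\frac{23}{4} - \frac{1}{4}\right) = 395 \cdot \frac{11}{2} = \frac{4345}{2}$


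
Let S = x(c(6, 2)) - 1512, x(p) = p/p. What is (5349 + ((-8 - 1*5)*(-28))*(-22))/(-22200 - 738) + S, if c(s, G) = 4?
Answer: -34656659/22938 ≈ -1510.9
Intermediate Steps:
x(p) = 1
S = -1511 (S = 1 - 1512 = -1511)
(5349 + ((-8 - 1*5)*(-28))*(-22))/(-22200 - 738) + S = (5349 + ((-8 - 1*5)*(-28))*(-22))/(-22200 - 738) - 1511 = (5349 + ((-8 - 5)*(-28))*(-22))/(-22938) - 1511 = (5349 - 13*(-28)*(-22))*(-1/22938) - 1511 = (5349 + 364*(-22))*(-1/22938) - 1511 = (5349 - 8008)*(-1/22938) - 1511 = -2659*(-1/22938) - 1511 = 2659/22938 - 1511 = -34656659/22938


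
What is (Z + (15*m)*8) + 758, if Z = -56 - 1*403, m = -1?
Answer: 179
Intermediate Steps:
Z = -459 (Z = -56 - 403 = -459)
(Z + (15*m)*8) + 758 = (-459 + (15*(-1))*8) + 758 = (-459 - 15*8) + 758 = (-459 - 120) + 758 = -579 + 758 = 179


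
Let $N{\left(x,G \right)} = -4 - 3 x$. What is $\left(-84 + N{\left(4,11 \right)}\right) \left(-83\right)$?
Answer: $8300$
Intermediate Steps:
$\left(-84 + N{\left(4,11 \right)}\right) \left(-83\right) = \left(-84 - 16\right) \left(-83\right) = \left(-100\right) \left(-83\right) = 8300$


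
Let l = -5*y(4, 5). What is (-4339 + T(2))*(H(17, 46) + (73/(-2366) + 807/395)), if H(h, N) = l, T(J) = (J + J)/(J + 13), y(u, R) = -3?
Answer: -1034727830237/14018550 ≈ -73811.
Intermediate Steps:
T(J) = 2*J/(13 + J) (T(J) = (2*J)/(13 + J) = 2*J/(13 + J))
l = 15 (l = -5*(-3) = 15)
H(h, N) = 15
(-4339 + T(2))*(H(17, 46) + (73/(-2366) + 807/395)) = (-4339 + 2*2/(13 + 2))*(15 + (73/(-2366) + 807/395)) = (-4339 + 2*2/15)*(15 + (73*(-1/2366) + 807*(1/395))) = (-4339 + 2*2*(1/15))*(15 + (-73/2366 + 807/395)) = (-4339 + 4/15)*(15 + 1880527/934570) = -65081/15*15899077/934570 = -1034727830237/14018550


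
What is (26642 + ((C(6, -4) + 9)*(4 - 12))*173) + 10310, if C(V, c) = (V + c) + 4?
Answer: 16192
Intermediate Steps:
C(V, c) = 4 + V + c
(26642 + ((C(6, -4) + 9)*(4 - 12))*173) + 10310 = (26642 + (((4 + 6 - 4) + 9)*(4 - 12))*173) + 10310 = (26642 + ((6 + 9)*(-8))*173) + 10310 = (26642 + (15*(-8))*173) + 10310 = (26642 - 120*173) + 10310 = (26642 - 20760) + 10310 = 5882 + 10310 = 16192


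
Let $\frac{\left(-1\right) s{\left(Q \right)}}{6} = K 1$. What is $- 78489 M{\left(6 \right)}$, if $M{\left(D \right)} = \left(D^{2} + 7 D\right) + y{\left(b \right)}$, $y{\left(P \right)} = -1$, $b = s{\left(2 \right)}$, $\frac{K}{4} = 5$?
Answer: $-6043653$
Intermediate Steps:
$K = 20$ ($K = 4 \cdot 5 = 20$)
$s{\left(Q \right)} = -120$ ($s{\left(Q \right)} = - 6 \cdot 20 \cdot 1 = \left(-6\right) 20 = -120$)
$b = -120$
$M{\left(D \right)} = -1 + D^{2} + 7 D$ ($M{\left(D \right)} = \left(D^{2} + 7 D\right) - 1 = -1 + D^{2} + 7 D$)
$- 78489 M{\left(6 \right)} = - 78489 \left(-1 + 6^{2} + 7 \cdot 6\right) = - 78489 \left(-1 + 36 + 42\right) = \left(-78489\right) 77 = -6043653$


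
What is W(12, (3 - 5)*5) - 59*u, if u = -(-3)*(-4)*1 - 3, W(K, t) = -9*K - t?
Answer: 787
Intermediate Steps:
W(K, t) = -t - 9*K
u = -15 (u = -1*12*1 - 3 = -12*1 - 3 = -12 - 3 = -15)
W(12, (3 - 5)*5) - 59*u = (-(3 - 5)*5 - 9*12) - 59*(-15) = (-(-2)*5 - 108) + 885 = (-1*(-10) - 108) + 885 = (10 - 108) + 885 = -98 + 885 = 787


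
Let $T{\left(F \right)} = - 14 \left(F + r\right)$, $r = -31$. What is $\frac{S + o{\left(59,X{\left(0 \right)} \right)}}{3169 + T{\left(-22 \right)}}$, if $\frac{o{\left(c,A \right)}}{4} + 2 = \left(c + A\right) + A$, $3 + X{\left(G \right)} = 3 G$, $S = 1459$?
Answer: $\frac{1663}{3911} \approx 0.42521$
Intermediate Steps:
$X{\left(G \right)} = -3 + 3 G$
$o{\left(c,A \right)} = -8 + 4 c + 8 A$ ($o{\left(c,A \right)} = -8 + 4 \left(\left(c + A\right) + A\right) = -8 + 4 \left(\left(A + c\right) + A\right) = -8 + 4 \left(c + 2 A\right) = -8 + \left(4 c + 8 A\right) = -8 + 4 c + 8 A$)
$T{\left(F \right)} = 434 - 14 F$ ($T{\left(F \right)} = - 14 \left(F - 31\right) = - 14 \left(-31 + F\right) = 434 - 14 F$)
$\frac{S + o{\left(59,X{\left(0 \right)} \right)}}{3169 + T{\left(-22 \right)}} = \frac{1459 + \left(-8 + 4 \cdot 59 + 8 \left(-3 + 3 \cdot 0\right)\right)}{3169 + \left(434 - -308\right)} = \frac{1459 + \left(-8 + 236 + 8 \left(-3 + 0\right)\right)}{3169 + \left(434 + 308\right)} = \frac{1459 + \left(-8 + 236 + 8 \left(-3\right)\right)}{3169 + 742} = \frac{1459 - -204}{3911} = \left(1459 + 204\right) \frac{1}{3911} = 1663 \cdot \frac{1}{3911} = \frac{1663}{3911}$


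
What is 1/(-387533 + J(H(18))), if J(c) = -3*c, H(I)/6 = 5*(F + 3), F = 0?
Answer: -1/387803 ≈ -2.5786e-6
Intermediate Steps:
H(I) = 90 (H(I) = 6*(5*(0 + 3)) = 6*(5*3) = 6*15 = 90)
1/(-387533 + J(H(18))) = 1/(-387533 - 3*90) = 1/(-387533 - 270) = 1/(-387803) = -1/387803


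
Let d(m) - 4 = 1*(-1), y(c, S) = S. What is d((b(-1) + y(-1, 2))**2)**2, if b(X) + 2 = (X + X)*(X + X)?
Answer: 9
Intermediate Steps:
b(X) = -2 + 4*X**2 (b(X) = -2 + (X + X)*(X + X) = -2 + (2*X)*(2*X) = -2 + 4*X**2)
d(m) = 3 (d(m) = 4 + 1*(-1) = 4 - 1 = 3)
d((b(-1) + y(-1, 2))**2)**2 = 3**2 = 9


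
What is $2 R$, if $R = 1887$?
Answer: $3774$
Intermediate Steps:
$2 R = 2 \cdot 1887 = 3774$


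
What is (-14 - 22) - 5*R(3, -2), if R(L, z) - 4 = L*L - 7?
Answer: -66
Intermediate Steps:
R(L, z) = -3 + L**2 (R(L, z) = 4 + (L*L - 7) = 4 + (L**2 - 7) = 4 + (-7 + L**2) = -3 + L**2)
(-14 - 22) - 5*R(3, -2) = (-14 - 22) - 5*(-3 + 3**2) = -36 - 5*(-3 + 9) = -36 - 5*6 = -36 - 30 = -66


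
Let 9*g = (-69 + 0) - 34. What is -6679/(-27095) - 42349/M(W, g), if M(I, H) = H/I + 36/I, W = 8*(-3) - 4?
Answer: 289157907119/5987995 ≈ 48290.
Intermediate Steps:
g = -103/9 (g = ((-69 + 0) - 34)/9 = (-69 - 34)/9 = (⅑)*(-103) = -103/9 ≈ -11.444)
W = -28 (W = -24 - 4 = -28)
M(I, H) = 36/I + H/I
-6679/(-27095) - 42349/M(W, g) = -6679/(-27095) - 42349*(-28/(36 - 103/9)) = -6679*(-1/27095) - 42349/((-1/28*221/9)) = 6679/27095 - 42349/(-221/252) = 6679/27095 - 42349*(-252/221) = 6679/27095 + 10671948/221 = 289157907119/5987995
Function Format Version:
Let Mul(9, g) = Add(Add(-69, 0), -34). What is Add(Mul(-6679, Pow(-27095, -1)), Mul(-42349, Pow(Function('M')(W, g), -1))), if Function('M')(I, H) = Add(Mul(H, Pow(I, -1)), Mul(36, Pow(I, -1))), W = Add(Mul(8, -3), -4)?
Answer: Rational(289157907119, 5987995) ≈ 48290.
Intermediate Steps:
g = Rational(-103, 9) (g = Mul(Rational(1, 9), Add(Add(-69, 0), -34)) = Mul(Rational(1, 9), Add(-69, -34)) = Mul(Rational(1, 9), -103) = Rational(-103, 9) ≈ -11.444)
W = -28 (W = Add(-24, -4) = -28)
Function('M')(I, H) = Add(Mul(36, Pow(I, -1)), Mul(H, Pow(I, -1)))
Add(Mul(-6679, Pow(-27095, -1)), Mul(-42349, Pow(Function('M')(W, g), -1))) = Add(Mul(-6679, Pow(-27095, -1)), Mul(-42349, Pow(Mul(Pow(-28, -1), Add(36, Rational(-103, 9))), -1))) = Add(Mul(-6679, Rational(-1, 27095)), Mul(-42349, Pow(Mul(Rational(-1, 28), Rational(221, 9)), -1))) = Add(Rational(6679, 27095), Mul(-42349, Pow(Rational(-221, 252), -1))) = Add(Rational(6679, 27095), Mul(-42349, Rational(-252, 221))) = Add(Rational(6679, 27095), Rational(10671948, 221)) = Rational(289157907119, 5987995)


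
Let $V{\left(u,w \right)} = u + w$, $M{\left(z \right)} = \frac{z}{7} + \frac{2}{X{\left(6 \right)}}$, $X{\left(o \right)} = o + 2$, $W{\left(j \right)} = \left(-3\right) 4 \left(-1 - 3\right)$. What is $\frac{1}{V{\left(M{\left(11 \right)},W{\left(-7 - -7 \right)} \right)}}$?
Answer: $\frac{28}{1395} \approx 0.020072$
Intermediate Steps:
$W{\left(j \right)} = 48$ ($W{\left(j \right)} = - 12 \left(-1 - 3\right) = \left(-12\right) \left(-4\right) = 48$)
$X{\left(o \right)} = 2 + o$
$M{\left(z \right)} = \frac{1}{4} + \frac{z}{7}$ ($M{\left(z \right)} = \frac{z}{7} + \frac{2}{2 + 6} = z \frac{1}{7} + \frac{2}{8} = \frac{z}{7} + 2 \cdot \frac{1}{8} = \frac{z}{7} + \frac{1}{4} = \frac{1}{4} + \frac{z}{7}$)
$\frac{1}{V{\left(M{\left(11 \right)},W{\left(-7 - -7 \right)} \right)}} = \frac{1}{\left(\frac{1}{4} + \frac{1}{7} \cdot 11\right) + 48} = \frac{1}{\left(\frac{1}{4} + \frac{11}{7}\right) + 48} = \frac{1}{\frac{51}{28} + 48} = \frac{1}{\frac{1395}{28}} = \frac{28}{1395}$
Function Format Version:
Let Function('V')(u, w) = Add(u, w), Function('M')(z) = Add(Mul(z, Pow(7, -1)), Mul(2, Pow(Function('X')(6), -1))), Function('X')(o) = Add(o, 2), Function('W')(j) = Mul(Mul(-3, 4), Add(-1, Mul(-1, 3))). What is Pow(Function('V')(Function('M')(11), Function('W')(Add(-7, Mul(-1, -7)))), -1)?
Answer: Rational(28, 1395) ≈ 0.020072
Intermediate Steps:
Function('W')(j) = 48 (Function('W')(j) = Mul(-12, Add(-1, -3)) = Mul(-12, -4) = 48)
Function('X')(o) = Add(2, o)
Function('M')(z) = Add(Rational(1, 4), Mul(Rational(1, 7), z)) (Function('M')(z) = Add(Mul(z, Pow(7, -1)), Mul(2, Pow(Add(2, 6), -1))) = Add(Mul(z, Rational(1, 7)), Mul(2, Pow(8, -1))) = Add(Mul(Rational(1, 7), z), Mul(2, Rational(1, 8))) = Add(Mul(Rational(1, 7), z), Rational(1, 4)) = Add(Rational(1, 4), Mul(Rational(1, 7), z)))
Pow(Function('V')(Function('M')(11), Function('W')(Add(-7, Mul(-1, -7)))), -1) = Pow(Add(Add(Rational(1, 4), Mul(Rational(1, 7), 11)), 48), -1) = Pow(Add(Add(Rational(1, 4), Rational(11, 7)), 48), -1) = Pow(Add(Rational(51, 28), 48), -1) = Pow(Rational(1395, 28), -1) = Rational(28, 1395)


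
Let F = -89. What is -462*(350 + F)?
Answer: -120582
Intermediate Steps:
-462*(350 + F) = -462*(350 - 89) = -462*261 = -120582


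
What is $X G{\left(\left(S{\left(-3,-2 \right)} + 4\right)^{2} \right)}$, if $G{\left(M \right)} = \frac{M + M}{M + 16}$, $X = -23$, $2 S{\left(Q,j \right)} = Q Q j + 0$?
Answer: $- \frac{1150}{41} \approx -28.049$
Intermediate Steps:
$S{\left(Q,j \right)} = \frac{j Q^{2}}{2}$ ($S{\left(Q,j \right)} = \frac{Q Q j + 0}{2} = \frac{Q^{2} j + 0}{2} = \frac{j Q^{2} + 0}{2} = \frac{j Q^{2}}{2}$)
$G{\left(M \right)} = \frac{2 M}{16 + M}$
$X G{\left(\left(S{\left(-3,-2 \right)} + 4\right)^{2} \right)} = - 23 \frac{2 \left(\frac{1}{2} \left(-2\right) \left(-3\right)^{2} + 4\right)^{2}}{16 + \left(\frac{1}{2} \left(-2\right) \left(-3\right)^{2} + 4\right)^{2}} = - 23 \frac{2 \left(\frac{1}{2} \left(-2\right) 9 + 4\right)^{2}}{16 + \left(\frac{1}{2} \left(-2\right) 9 + 4\right)^{2}} = - 23 \frac{2 \left(-9 + 4\right)^{2}}{16 + \left(-9 + 4\right)^{2}} = - 23 \frac{2 \left(-5\right)^{2}}{16 + \left(-5\right)^{2}} = - 23 \cdot 2 \cdot 25 \frac{1}{16 + 25} = - 23 \cdot 2 \cdot 25 \cdot \frac{1}{41} = \left(-23\right) \frac{50}{41} = - \frac{1150}{41}$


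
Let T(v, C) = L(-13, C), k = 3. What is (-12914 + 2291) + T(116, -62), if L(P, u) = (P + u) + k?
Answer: -10695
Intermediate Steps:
L(P, u) = 3 + P + u (L(P, u) = (P + u) + 3 = 3 + P + u)
T(v, C) = -10 + C (T(v, C) = 3 - 13 + C = -10 + C)
(-12914 + 2291) + T(116, -62) = (-12914 + 2291) + (-10 - 62) = -10623 - 72 = -10695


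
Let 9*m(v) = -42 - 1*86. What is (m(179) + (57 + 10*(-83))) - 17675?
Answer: -166160/9 ≈ -18462.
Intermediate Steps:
m(v) = -128/9 (m(v) = (-42 - 1*86)/9 = (-42 - 86)/9 = (⅑)*(-128) = -128/9)
(m(179) + (57 + 10*(-83))) - 17675 = (-128/9 + (57 + 10*(-83))) - 17675 = (-128/9 + (57 - 830)) - 17675 = (-128/9 - 773) - 17675 = -7085/9 - 17675 = -166160/9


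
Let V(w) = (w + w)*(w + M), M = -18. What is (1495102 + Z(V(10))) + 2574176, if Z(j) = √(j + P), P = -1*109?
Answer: 4069278 + I*√269 ≈ 4.0693e+6 + 16.401*I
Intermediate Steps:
P = -109
V(w) = 2*w*(-18 + w) (V(w) = (w + w)*(w - 18) = (2*w)*(-18 + w) = 2*w*(-18 + w))
Z(j) = √(-109 + j) (Z(j) = √(j - 109) = √(-109 + j))
(1495102 + Z(V(10))) + 2574176 = (1495102 + √(-109 + 2*10*(-18 + 10))) + 2574176 = (1495102 + √(-109 + 2*10*(-8))) + 2574176 = (1495102 + √(-109 - 160)) + 2574176 = (1495102 + √(-269)) + 2574176 = (1495102 + I*√269) + 2574176 = 4069278 + I*√269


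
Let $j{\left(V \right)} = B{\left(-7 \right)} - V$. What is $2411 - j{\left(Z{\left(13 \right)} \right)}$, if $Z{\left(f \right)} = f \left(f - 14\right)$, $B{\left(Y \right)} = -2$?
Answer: $2400$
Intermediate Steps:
$Z{\left(f \right)} = f \left(-14 + f\right)$
$j{\left(V \right)} = -2 - V$
$2411 - j{\left(Z{\left(13 \right)} \right)} = 2411 - \left(-2 - 13 \left(-14 + 13\right)\right) = 2411 - \left(-2 - 13 \left(-1\right)\right) = 2411 - \left(-2 - -13\right) = 2411 - \left(-2 + 13\right) = 2411 - 11 = 2400$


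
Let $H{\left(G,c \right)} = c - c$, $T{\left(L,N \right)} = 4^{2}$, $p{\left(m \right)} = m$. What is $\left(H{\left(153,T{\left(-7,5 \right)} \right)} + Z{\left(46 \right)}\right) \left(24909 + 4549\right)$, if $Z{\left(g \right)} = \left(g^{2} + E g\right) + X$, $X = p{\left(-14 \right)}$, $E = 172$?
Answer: $294992412$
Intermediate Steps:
$X = -14$
$T{\left(L,N \right)} = 16$
$Z{\left(g \right)} = -14 + g^{2} + 172 g$ ($Z{\left(g \right)} = \left(g^{2} + 172 g\right) - 14 = -14 + g^{2} + 172 g$)
$H{\left(G,c \right)} = 0$
$\left(H{\left(153,T{\left(-7,5 \right)} \right)} + Z{\left(46 \right)}\right) \left(24909 + 4549\right) = \left(0 + \left(-14 + 46^{2} + 172 \cdot 46\right)\right) \left(24909 + 4549\right) = \left(0 + \left(-14 + 2116 + 7912\right)\right) 29458 = \left(0 + 10014\right) 29458 = 10014 \cdot 29458 = 294992412$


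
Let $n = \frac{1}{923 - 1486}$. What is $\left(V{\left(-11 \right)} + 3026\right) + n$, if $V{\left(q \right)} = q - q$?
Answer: $\frac{1703637}{563} \approx 3026.0$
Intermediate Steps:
$V{\left(q \right)} = 0$
$n = - \frac{1}{563}$ ($n = \frac{1}{-563} = - \frac{1}{563} \approx -0.0017762$)
$\left(V{\left(-11 \right)} + 3026\right) + n = \left(0 + 3026\right) - \frac{1}{563} = 3026 - \frac{1}{563} = \frac{1703637}{563}$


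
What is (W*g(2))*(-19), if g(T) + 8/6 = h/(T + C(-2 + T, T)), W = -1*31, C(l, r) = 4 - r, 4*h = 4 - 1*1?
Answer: -32395/48 ≈ -674.90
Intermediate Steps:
h = ¾ (h = (4 - 1*1)/4 = (4 - 1)/4 = (¼)*3 = ¾ ≈ 0.75000)
W = -31
g(T) = -55/48 (g(T) = -4/3 + (¾)/(T + (4 - T)) = -4/3 + (¾)/4 = -4/3 + (¼)*(¾) = -4/3 + 3/16 = -55/48)
(W*g(2))*(-19) = -31*(-55/48)*(-19) = (1705/48)*(-19) = -32395/48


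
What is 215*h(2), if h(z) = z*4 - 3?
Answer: 1075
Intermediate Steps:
h(z) = -3 + 4*z (h(z) = 4*z - 3 = -3 + 4*z)
215*h(2) = 215*(-3 + 4*2) = 215*(-3 + 8) = 215*5 = 1075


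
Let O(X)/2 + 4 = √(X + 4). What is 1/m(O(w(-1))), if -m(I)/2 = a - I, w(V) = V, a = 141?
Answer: -149/44378 - √3/22189 ≈ -0.0034356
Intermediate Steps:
O(X) = -8 + 2*√(4 + X) (O(X) = -8 + 2*√(X + 4) = -8 + 2*√(4 + X))
m(I) = -282 + 2*I (m(I) = -2*(141 - I) = -282 + 2*I)
1/m(O(w(-1))) = 1/(-282 + 2*(-8 + 2*√(4 - 1))) = 1/(-282 + 2*(-8 + 2*√3)) = 1/(-282 + (-16 + 4*√3)) = 1/(-298 + 4*√3)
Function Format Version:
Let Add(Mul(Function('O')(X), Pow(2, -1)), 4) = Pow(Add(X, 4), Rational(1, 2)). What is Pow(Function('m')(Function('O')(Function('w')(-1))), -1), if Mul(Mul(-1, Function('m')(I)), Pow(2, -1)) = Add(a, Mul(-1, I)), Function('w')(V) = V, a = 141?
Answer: Add(Rational(-149, 44378), Mul(Rational(-1, 22189), Pow(3, Rational(1, 2)))) ≈ -0.0034356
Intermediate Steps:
Function('O')(X) = Add(-8, Mul(2, Pow(Add(4, X), Rational(1, 2)))) (Function('O')(X) = Add(-8, Mul(2, Pow(Add(X, 4), Rational(1, 2)))) = Add(-8, Mul(2, Pow(Add(4, X), Rational(1, 2)))))
Function('m')(I) = Add(-282, Mul(2, I)) (Function('m')(I) = Mul(-2, Add(141, Mul(-1, I))) = Add(-282, Mul(2, I)))
Pow(Function('m')(Function('O')(Function('w')(-1))), -1) = Pow(Add(-282, Mul(2, Add(-8, Mul(2, Pow(Add(4, -1), Rational(1, 2)))))), -1) = Pow(Add(-282, Mul(2, Add(-8, Mul(2, Pow(3, Rational(1, 2)))))), -1) = Pow(Add(-282, Add(-16, Mul(4, Pow(3, Rational(1, 2))))), -1) = Pow(Add(-298, Mul(4, Pow(3, Rational(1, 2)))), -1)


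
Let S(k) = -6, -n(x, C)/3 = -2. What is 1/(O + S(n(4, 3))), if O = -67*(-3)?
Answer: 1/195 ≈ 0.0051282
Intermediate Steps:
O = 201
n(x, C) = 6 (n(x, C) = -3*(-2) = 6)
1/(O + S(n(4, 3))) = 1/(201 - 6) = 1/195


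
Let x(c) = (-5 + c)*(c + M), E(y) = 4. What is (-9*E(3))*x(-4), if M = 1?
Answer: -972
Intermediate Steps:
x(c) = (1 + c)*(-5 + c) (x(c) = (-5 + c)*(c + 1) = (-5 + c)*(1 + c) = (1 + c)*(-5 + c))
(-9*E(3))*x(-4) = (-9*4)*(-5 + (-4)**2 - 4*(-4)) = -36*(-5 + 16 + 16) = -36*27 = -972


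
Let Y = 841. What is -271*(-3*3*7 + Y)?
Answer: -210838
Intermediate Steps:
-271*(-3*3*7 + Y) = -271*(-3*3*7 + 841) = -271*(-9*7 + 841) = -271*(-63 + 841) = -271*778 = -210838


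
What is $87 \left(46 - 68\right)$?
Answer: $-1914$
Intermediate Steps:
$87 \left(46 - 68\right) = 87 \left(-22\right) = -1914$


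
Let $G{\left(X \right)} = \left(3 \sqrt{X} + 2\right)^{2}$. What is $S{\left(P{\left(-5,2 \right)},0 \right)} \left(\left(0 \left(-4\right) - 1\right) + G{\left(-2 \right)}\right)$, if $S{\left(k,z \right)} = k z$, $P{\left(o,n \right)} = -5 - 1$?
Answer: $0$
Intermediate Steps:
$P{\left(o,n \right)} = -6$
$G{\left(X \right)} = \left(2 + 3 \sqrt{X}\right)^{2}$
$S{\left(P{\left(-5,2 \right)},0 \right)} \left(\left(0 \left(-4\right) - 1\right) + G{\left(-2 \right)}\right) = \left(-6\right) 0 \left(\left(0 \left(-4\right) - 1\right) + \left(2 + 3 \sqrt{-2}\right)^{2}\right) = 0 \left(\left(0 - 1\right) + \left(2 + 3 i \sqrt{2}\right)^{2}\right) = 0 \left(-1 + \left(2 + 3 i \sqrt{2}\right)^{2}\right) = 0$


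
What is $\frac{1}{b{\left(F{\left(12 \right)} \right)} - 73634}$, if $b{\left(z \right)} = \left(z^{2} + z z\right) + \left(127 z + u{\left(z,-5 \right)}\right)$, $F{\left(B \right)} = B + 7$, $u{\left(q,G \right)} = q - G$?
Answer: $- \frac{1}{70475} \approx -1.4189 \cdot 10^{-5}$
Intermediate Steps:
$F{\left(B \right)} = 7 + B$
$b{\left(z \right)} = 5 + 2 z^{2} + 128 z$ ($b{\left(z \right)} = \left(z^{2} + z z\right) + \left(127 z + \left(z - -5\right)\right) = \left(z^{2} + z^{2}\right) + \left(127 z + \left(z + 5\right)\right) = 2 z^{2} + \left(127 z + \left(5 + z\right)\right) = 2 z^{2} + \left(5 + 128 z\right) = 5 + 2 z^{2} + 128 z$)
$\frac{1}{b{\left(F{\left(12 \right)} \right)} - 73634} = \frac{1}{\left(5 + 2 \left(7 + 12\right)^{2} + 128 \left(7 + 12\right)\right) - 73634} = \frac{1}{\left(5 + 2 \cdot 19^{2} + 128 \cdot 19\right) - 73634} = \frac{1}{\left(5 + 2 \cdot 361 + 2432\right) - 73634} = \frac{1}{\left(5 + 722 + 2432\right) - 73634} = \frac{1}{3159 - 73634} = \frac{1}{-70475} = - \frac{1}{70475}$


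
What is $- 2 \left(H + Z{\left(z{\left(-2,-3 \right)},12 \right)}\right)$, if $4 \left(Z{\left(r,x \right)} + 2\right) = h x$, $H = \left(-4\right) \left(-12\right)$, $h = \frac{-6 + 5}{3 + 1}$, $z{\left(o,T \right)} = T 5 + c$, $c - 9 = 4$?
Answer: $- \frac{181}{2} \approx -90.5$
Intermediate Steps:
$c = 13$ ($c = 9 + 4 = 13$)
$z{\left(o,T \right)} = 13 + 5 T$ ($z{\left(o,T \right)} = T 5 + 13 = 5 T + 13 = 13 + 5 T$)
$h = - \frac{1}{4} \approx -0.25$
$H = 48$
$Z{\left(r,x \right)} = -2 - \frac{x}{16}$ ($Z{\left(r,x \right)} = -2 + \frac{\left(- \frac{1}{4}\right) x}{4} = -2 - \frac{x}{16}$)
$- 2 \left(H + Z{\left(z{\left(-2,-3 \right)},12 \right)}\right) = - 2 \left(48 - \frac{11}{4}\right) = \left(-2\right) \frac{181}{4} = - \frac{181}{2}$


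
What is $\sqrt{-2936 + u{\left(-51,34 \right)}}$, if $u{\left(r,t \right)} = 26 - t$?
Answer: $8 i \sqrt{46} \approx 54.259 i$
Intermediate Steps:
$\sqrt{-2936 + u{\left(-51,34 \right)}} = \sqrt{-2936 + \left(26 - 34\right)} = \sqrt{-2936 - 8} = \sqrt{-2944} = 8 i \sqrt{46}$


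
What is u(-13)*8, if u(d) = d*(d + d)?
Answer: 2704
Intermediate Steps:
u(d) = 2*d² (u(d) = d*(2*d) = 2*d²)
u(-13)*8 = (2*(-13)²)*8 = (2*169)*8 = 338*8 = 2704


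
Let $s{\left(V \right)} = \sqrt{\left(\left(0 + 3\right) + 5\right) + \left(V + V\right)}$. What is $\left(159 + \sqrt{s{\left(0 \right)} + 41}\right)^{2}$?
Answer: $\left(159 + \sqrt{41 + 2 \sqrt{2}}\right)^{2} \approx 27430.0$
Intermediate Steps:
$s{\left(V \right)} = \sqrt{8 + 2 V}$ ($s{\left(V \right)} = \sqrt{\left(3 + 5\right) + 2 V} = \sqrt{8 + 2 V}$)
$\left(159 + \sqrt{s{\left(0 \right)} + 41}\right)^{2} = \left(159 + \sqrt{\sqrt{8 + 2 \cdot 0} + 41}\right)^{2} = \left(159 + \sqrt{\sqrt{8 + 0} + 41}\right)^{2} = \left(159 + \sqrt{\sqrt{8} + 41}\right)^{2} = \left(159 + \sqrt{2 \sqrt{2} + 41}\right)^{2} = \left(159 + \sqrt{41 + 2 \sqrt{2}}\right)^{2}$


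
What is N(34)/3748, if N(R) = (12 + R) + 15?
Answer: 61/3748 ≈ 0.016275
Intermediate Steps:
N(R) = 27 + R
N(34)/3748 = (27 + 34)/3748 = 61*(1/3748) = 61/3748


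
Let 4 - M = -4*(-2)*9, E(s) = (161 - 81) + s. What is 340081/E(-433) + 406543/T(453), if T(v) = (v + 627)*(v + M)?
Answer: -141262170121/146777400 ≈ -962.42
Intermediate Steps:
E(s) = 80 + s
M = -68 (M = 4 - (-4*(-2))*9 = 4 - 8*9 = 4 - 1*72 = 4 - 72 = -68)
T(v) = (-68 + v)*(627 + v) (T(v) = (v + 627)*(v - 68) = (627 + v)*(-68 + v) = (-68 + v)*(627 + v))
340081/E(-433) + 406543/T(453) = 340081/(80 - 433) + 406543/(-42636 + 453² + 559*453) = 340081/(-353) + 406543/(-42636 + 205209 + 253227) = 340081*(-1/353) + 406543/415800 = -340081/353 + 406543*(1/415800) = -340081/353 + 406543/415800 = -141262170121/146777400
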